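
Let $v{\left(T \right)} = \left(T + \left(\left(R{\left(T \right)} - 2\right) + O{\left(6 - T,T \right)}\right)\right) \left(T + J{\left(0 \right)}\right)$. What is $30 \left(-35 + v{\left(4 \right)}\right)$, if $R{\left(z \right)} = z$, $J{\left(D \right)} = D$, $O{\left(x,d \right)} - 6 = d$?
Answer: $870$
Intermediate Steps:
$O{\left(x,d \right)} = 6 + d$
$v{\left(T \right)} = T \left(4 + 3 T\right)$ ($v{\left(T \right)} = \left(T + \left(\left(T - 2\right) + \left(6 + T\right)\right)\right) \left(T + 0\right) = \left(T + \left(\left(-2 + T\right) + \left(6 + T\right)\right)\right) T = \left(T + \left(4 + 2 T\right)\right) T = \left(4 + 3 T\right) T = T \left(4 + 3 T\right)$)
$30 \left(-35 + v{\left(4 \right)}\right) = 30 \left(-35 + 4 \left(4 + 3 \cdot 4\right)\right) = 30 \left(-35 + 4 \left(4 + 12\right)\right) = 30 \left(-35 + 4 \cdot 16\right) = 30 \left(-35 + 64\right) = 30 \cdot 29 = 870$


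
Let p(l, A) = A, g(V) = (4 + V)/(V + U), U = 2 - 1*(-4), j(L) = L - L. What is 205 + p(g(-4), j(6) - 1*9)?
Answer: 196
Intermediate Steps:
j(L) = 0
U = 6 (U = 2 + 4 = 6)
g(V) = (4 + V)/(6 + V) (g(V) = (4 + V)/(V + 6) = (4 + V)/(6 + V))
205 + p(g(-4), j(6) - 1*9) = 205 + (0 - 1*9) = 205 + (0 - 9) = 205 - 9 = 196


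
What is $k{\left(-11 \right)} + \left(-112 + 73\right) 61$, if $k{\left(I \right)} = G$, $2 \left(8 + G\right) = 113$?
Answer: $- \frac{4661}{2} \approx -2330.5$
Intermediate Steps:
$G = \frac{97}{2}$ ($G = -8 + \frac{1}{2} \cdot 113 = -8 + \frac{113}{2} = \frac{97}{2} \approx 48.5$)
$k{\left(I \right)} = \frac{97}{2}$
$k{\left(-11 \right)} + \left(-112 + 73\right) 61 = \frac{97}{2} + \left(-112 + 73\right) 61 = \frac{97}{2} - 2379 = - \frac{4661}{2}$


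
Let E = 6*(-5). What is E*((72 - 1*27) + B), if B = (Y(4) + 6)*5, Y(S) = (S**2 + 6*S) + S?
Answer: -8850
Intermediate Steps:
Y(S) = S**2 + 7*S
E = -30
B = 250 (B = (4*(7 + 4) + 6)*5 = (4*11 + 6)*5 = (44 + 6)*5 = 50*5 = 250)
E*((72 - 1*27) + B) = -30*((72 - 1*27) + 250) = -30*((72 - 27) + 250) = -30*(45 + 250) = -30*295 = -8850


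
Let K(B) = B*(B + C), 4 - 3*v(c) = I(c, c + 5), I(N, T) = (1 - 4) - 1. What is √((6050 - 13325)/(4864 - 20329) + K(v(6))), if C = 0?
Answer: √72529819/3093 ≈ 2.7535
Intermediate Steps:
I(N, T) = -4 (I(N, T) = -3 - 1 = -4)
v(c) = 8/3 (v(c) = 4/3 - ⅓*(-4) = 4/3 + 4/3 = 8/3)
K(B) = B² (K(B) = B*(B + 0) = B*B = B²)
√((6050 - 13325)/(4864 - 20329) + K(v(6))) = √((6050 - 13325)/(4864 - 20329) + (8/3)²) = √(-7275/(-15465) + 64/9) = √(-7275*(-1/15465) + 64/9) = √(485/1031 + 64/9) = √(70349/9279) = √72529819/3093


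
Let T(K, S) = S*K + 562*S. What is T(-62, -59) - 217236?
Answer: -246736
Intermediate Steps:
T(K, S) = 562*S + K*S (T(K, S) = K*S + 562*S = 562*S + K*S)
T(-62, -59) - 217236 = -59*(562 - 62) - 217236 = -59*500 - 217236 = -29500 - 217236 = -246736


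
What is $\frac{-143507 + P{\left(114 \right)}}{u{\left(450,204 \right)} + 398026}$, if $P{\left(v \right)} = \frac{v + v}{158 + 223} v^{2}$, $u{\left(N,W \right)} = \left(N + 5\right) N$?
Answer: $- \frac{17237693}{76552552} \approx -0.22517$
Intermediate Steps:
$u{\left(N,W \right)} = N \left(5 + N\right)$ ($u{\left(N,W \right)} = \left(5 + N\right) N = N \left(5 + N\right)$)
$P{\left(v \right)} = \frac{2 v^{3}}{381}$ ($P{\left(v \right)} = \frac{2 v}{381} v^{2} = \frac{2 v^{3}}{381}$)
$\frac{-143507 + P{\left(114 \right)}}{u{\left(450,204 \right)} + 398026} = \frac{-143507 + \frac{2 \cdot 114^{3}}{381}}{450 \left(5 + 450\right) + 398026} = \frac{-143507 + \frac{2}{381} \cdot 1481544}{450 \cdot 455 + 398026} = \frac{-143507 + \frac{987696}{127}}{204750 + 398026} = - \frac{17237693}{127 \cdot 602776} = \left(- \frac{17237693}{127}\right) \frac{1}{602776} = - \frac{17237693}{76552552}$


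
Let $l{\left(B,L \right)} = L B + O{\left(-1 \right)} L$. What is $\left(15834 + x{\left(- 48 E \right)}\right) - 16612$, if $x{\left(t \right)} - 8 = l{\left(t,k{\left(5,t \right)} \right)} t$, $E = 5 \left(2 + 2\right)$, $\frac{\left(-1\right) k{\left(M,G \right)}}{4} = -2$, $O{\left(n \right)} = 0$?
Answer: $7372030$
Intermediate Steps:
$k{\left(M,G \right)} = 8$ ($k{\left(M,G \right)} = \left(-4\right) \left(-2\right) = 8$)
$E = 20$ ($E = 5 \cdot 4 = 20$)
$l{\left(B,L \right)} = B L$ ($l{\left(B,L \right)} = L B + 0 L = B L + 0 = B L$)
$x{\left(t \right)} = 8 + 8 t^{2}$ ($x{\left(t \right)} = 8 + t 8 t = 8 + 8 t t = 8 + 8 t^{2}$)
$\left(15834 + x{\left(- 48 E \right)}\right) - 16612 = \left(15834 + \left(8 + 8 \left(\left(-48\right) 20\right)^{2}\right)\right) - 16612 = \left(15834 + \left(8 + 8 \left(-960\right)^{2}\right)\right) - 16612 = \left(15834 + \left(8 + 8 \cdot 921600\right)\right) - 16612 = \left(15834 + \left(8 + 7372800\right)\right) - 16612 = \left(15834 + 7372808\right) - 16612 = 7388642 - 16612 = 7372030$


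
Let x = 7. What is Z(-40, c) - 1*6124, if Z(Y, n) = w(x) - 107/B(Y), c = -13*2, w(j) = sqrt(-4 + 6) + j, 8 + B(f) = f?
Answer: -293509/48 + sqrt(2) ≈ -6113.4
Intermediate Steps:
B(f) = -8 + f
w(j) = j + sqrt(2) (w(j) = sqrt(2) + j = j + sqrt(2))
c = -26
Z(Y, n) = 7 + sqrt(2) - 107/(-8 + Y) (Z(Y, n) = (7 + sqrt(2)) - 107/(-8 + Y) = 7 + sqrt(2) - 107/(-8 + Y))
Z(-40, c) - 1*6124 = (-107 + (-8 - 40)*(7 + sqrt(2)))/(-8 - 40) - 1*6124 = (-107 - 48*(7 + sqrt(2)))/(-48) - 6124 = -(-107 + (-336 - 48*sqrt(2)))/48 - 6124 = -(-443 - 48*sqrt(2))/48 - 6124 = (443/48 + sqrt(2)) - 6124 = -293509/48 + sqrt(2)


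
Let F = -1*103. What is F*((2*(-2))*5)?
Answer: 2060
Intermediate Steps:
F = -103
F*((2*(-2))*5) = -103*2*(-2)*5 = -(-412)*5 = -103*(-20) = 2060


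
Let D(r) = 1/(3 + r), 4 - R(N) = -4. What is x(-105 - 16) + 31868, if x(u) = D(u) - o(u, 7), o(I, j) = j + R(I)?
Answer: 3758653/118 ≈ 31853.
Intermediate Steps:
R(N) = 8 (R(N) = 4 - 1*(-4) = 4 + 4 = 8)
o(I, j) = 8 + j (o(I, j) = j + 8 = 8 + j)
x(u) = -15 + 1/(3 + u) (x(u) = 1/(3 + u) - (8 + 7) = 1/(3 + u) - 1*15 = 1/(3 + u) - 15 = -15 + 1/(3 + u))
x(-105 - 16) + 31868 = (-44 - 15*(-105 - 16))/(3 + (-105 - 16)) + 31868 = (-44 - 15*(-121))/(3 - 121) + 31868 = (-44 + 1815)/(-118) + 31868 = -1/118*1771 + 31868 = -1771/118 + 31868 = 3758653/118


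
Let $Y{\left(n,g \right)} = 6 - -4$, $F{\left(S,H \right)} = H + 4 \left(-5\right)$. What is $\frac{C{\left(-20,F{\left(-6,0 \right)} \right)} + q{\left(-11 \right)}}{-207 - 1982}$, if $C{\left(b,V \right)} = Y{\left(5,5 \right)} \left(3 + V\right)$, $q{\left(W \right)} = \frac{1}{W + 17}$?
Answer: $\frac{1019}{13134} \approx 0.077585$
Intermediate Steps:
$F{\left(S,H \right)} = -20 + H$ ($F{\left(S,H \right)} = H - 20 = -20 + H$)
$q{\left(W \right)} = \frac{1}{17 + W}$
$Y{\left(n,g \right)} = 10$ ($Y{\left(n,g \right)} = 6 + 4 = 10$)
$C{\left(b,V \right)} = 30 + 10 V$ ($C{\left(b,V \right)} = 10 \left(3 + V\right) = 30 + 10 V$)
$\frac{C{\left(-20,F{\left(-6,0 \right)} \right)} + q{\left(-11 \right)}}{-207 - 1982} = \frac{\left(30 + 10 \left(-20 + 0\right)\right) + \frac{1}{17 - 11}}{-207 - 1982} = \frac{\left(30 + 10 \left(-20\right)\right) + \frac{1}{6}}{-2189} = \left(\left(30 - 200\right) + \frac{1}{6}\right) \left(- \frac{1}{2189}\right) = \left(-170 + \frac{1}{6}\right) \left(- \frac{1}{2189}\right) = \left(- \frac{1019}{6}\right) \left(- \frac{1}{2189}\right) = \frac{1019}{13134}$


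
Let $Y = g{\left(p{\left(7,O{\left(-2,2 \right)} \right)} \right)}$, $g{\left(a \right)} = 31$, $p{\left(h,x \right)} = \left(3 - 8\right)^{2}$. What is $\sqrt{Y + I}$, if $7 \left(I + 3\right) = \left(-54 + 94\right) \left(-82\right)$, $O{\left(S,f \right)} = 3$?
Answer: $\frac{2 i \sqrt{5397}}{7} \approx 20.99 i$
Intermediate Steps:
$p{\left(h,x \right)} = 25$ ($p{\left(h,x \right)} = \left(3 - 8\right)^{2} = \left(-5\right)^{2} = 25$)
$I = - \frac{3301}{7}$ ($I = -3 + \frac{\left(-54 + 94\right) \left(-82\right)}{7} = -3 + \frac{40 \left(-82\right)}{7} = -3 + \frac{1}{7} \left(-3280\right) = -3 - \frac{3280}{7} = - \frac{3301}{7} \approx -471.57$)
$Y = 31$
$\sqrt{Y + I} = \sqrt{31 - \frac{3301}{7}} = \sqrt{- \frac{3084}{7}} = \frac{2 i \sqrt{5397}}{7}$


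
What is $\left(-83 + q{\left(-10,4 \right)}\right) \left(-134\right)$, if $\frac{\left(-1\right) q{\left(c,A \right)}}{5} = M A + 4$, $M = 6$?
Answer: $29882$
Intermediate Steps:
$q{\left(c,A \right)} = -20 - 30 A$ ($q{\left(c,A \right)} = - 5 \left(6 A + 4\right) = - 5 \left(4 + 6 A\right) = -20 - 30 A$)
$\left(-83 + q{\left(-10,4 \right)}\right) \left(-134\right) = \left(-83 - 140\right) \left(-134\right) = \left(-223\right) \left(-134\right) = 29882$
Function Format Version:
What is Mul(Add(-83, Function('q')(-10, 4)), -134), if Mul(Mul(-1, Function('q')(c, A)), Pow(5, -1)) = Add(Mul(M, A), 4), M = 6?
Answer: 29882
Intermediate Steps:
Function('q')(c, A) = Add(-20, Mul(-30, A)) (Function('q')(c, A) = Mul(-5, Add(Mul(6, A), 4)) = Mul(-5, Add(4, Mul(6, A))) = Add(-20, Mul(-30, A)))
Mul(Add(-83, Function('q')(-10, 4)), -134) = Mul(Add(-83, Add(-20, Mul(-30, 4))), -134) = Mul(Add(-83, Add(-20, -120)), -134) = Mul(Add(-83, -140), -134) = Mul(-223, -134) = 29882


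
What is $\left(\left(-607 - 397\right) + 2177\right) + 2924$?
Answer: $4097$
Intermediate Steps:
$\left(\left(-607 - 397\right) + 2177\right) + 2924 = \left(-1004 + 2177\right) + 2924 = 1173 + 2924 = 4097$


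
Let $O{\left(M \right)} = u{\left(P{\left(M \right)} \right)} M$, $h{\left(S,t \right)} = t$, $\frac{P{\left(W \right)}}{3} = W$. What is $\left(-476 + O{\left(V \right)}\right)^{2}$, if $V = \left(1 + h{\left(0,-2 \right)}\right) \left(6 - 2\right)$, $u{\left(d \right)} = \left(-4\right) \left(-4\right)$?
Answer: $291600$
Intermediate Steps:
$P{\left(W \right)} = 3 W$
$u{\left(d \right)} = 16$
$V = -4$ ($V = \left(1 - 2\right) \left(6 - 2\right) = \left(-1\right) 4 = -4$)
$O{\left(M \right)} = 16 M$
$\left(-476 + O{\left(V \right)}\right)^{2} = \left(-476 + 16 \left(-4\right)\right)^{2} = \left(-476 - 64\right)^{2} = \left(-540\right)^{2} = 291600$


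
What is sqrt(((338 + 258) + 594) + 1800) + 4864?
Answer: 4864 + sqrt(2990) ≈ 4918.7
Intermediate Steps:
sqrt(((338 + 258) + 594) + 1800) + 4864 = sqrt((596 + 594) + 1800) + 4864 = sqrt(1190 + 1800) + 4864 = sqrt(2990) + 4864 = 4864 + sqrt(2990)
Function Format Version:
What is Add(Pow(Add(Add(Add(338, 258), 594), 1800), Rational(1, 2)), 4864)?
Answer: Add(4864, Pow(2990, Rational(1, 2))) ≈ 4918.7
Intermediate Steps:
Add(Pow(Add(Add(Add(338, 258), 594), 1800), Rational(1, 2)), 4864) = Add(Pow(Add(Add(596, 594), 1800), Rational(1, 2)), 4864) = Add(Pow(Add(1190, 1800), Rational(1, 2)), 4864) = Add(Pow(2990, Rational(1, 2)), 4864) = Add(4864, Pow(2990, Rational(1, 2)))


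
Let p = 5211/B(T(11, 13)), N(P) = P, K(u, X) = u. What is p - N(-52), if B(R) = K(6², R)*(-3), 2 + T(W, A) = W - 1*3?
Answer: 15/4 ≈ 3.7500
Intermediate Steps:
T(W, A) = -5 + W (T(W, A) = -2 + (W - 1*3) = -2 + (W - 3) = -2 + (-3 + W) = -5 + W)
B(R) = -108 (B(R) = 6²*(-3) = 36*(-3) = -108)
p = -193/4 (p = 5211/(-108) = 5211*(-1/108) = -193/4 ≈ -48.250)
p - N(-52) = -193/4 - 1*(-52) = -193/4 + 52 = 15/4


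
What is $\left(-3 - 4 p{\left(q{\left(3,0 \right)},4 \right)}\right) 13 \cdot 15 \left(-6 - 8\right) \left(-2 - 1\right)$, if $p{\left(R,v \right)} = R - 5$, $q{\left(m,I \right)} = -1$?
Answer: $171990$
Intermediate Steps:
$p{\left(R,v \right)} = -5 + R$
$\left(-3 - 4 p{\left(q{\left(3,0 \right)},4 \right)}\right) 13 \cdot 15 \left(-6 - 8\right) \left(-2 - 1\right) = \left(-3 - 4 \left(-5 - 1\right)\right) 13 \cdot 15 \left(-6 - 8\right) \left(-2 - 1\right) = \left(-3 - -24\right) 13 \cdot 15 \left(\left(-14\right) \left(-3\right)\right) = \left(-3 + 24\right) 13 \cdot 15 \cdot 42 = 21 \cdot 13 \cdot 15 \cdot 42 = 273 \cdot 15 \cdot 42 = 4095 \cdot 42 = 171990$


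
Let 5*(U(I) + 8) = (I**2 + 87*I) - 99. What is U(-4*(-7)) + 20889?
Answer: 107526/5 ≈ 21505.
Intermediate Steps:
U(I) = -139/5 + I**2/5 + 87*I/5 (U(I) = -8 + ((I**2 + 87*I) - 99)/5 = -8 + (-99 + I**2 + 87*I)/5 = -8 + (-99/5 + I**2/5 + 87*I/5) = -139/5 + I**2/5 + 87*I/5)
U(-4*(-7)) + 20889 = (-139/5 + (-4*(-7))**2/5 + 87*(-4*(-7))/5) + 20889 = (-139/5 + (1/5)*28**2 + (87/5)*28) + 20889 = (-139/5 + (1/5)*784 + 2436/5) + 20889 = (-139/5 + 784/5 + 2436/5) + 20889 = 3081/5 + 20889 = 107526/5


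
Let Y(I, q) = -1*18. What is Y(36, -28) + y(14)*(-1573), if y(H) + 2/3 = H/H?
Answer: -1627/3 ≈ -542.33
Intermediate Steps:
y(H) = ⅓ (y(H) = -⅔ + H/H = -⅔ + 1 = ⅓)
Y(I, q) = -18
Y(36, -28) + y(14)*(-1573) = -18 + (⅓)*(-1573) = -18 - 1573/3 = -1627/3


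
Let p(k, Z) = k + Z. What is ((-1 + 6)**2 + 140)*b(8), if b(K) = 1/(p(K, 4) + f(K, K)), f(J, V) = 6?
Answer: 55/6 ≈ 9.1667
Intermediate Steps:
p(k, Z) = Z + k
b(K) = 1/(10 + K) (b(K) = 1/((4 + K) + 6) = 1/(10 + K))
((-1 + 6)**2 + 140)*b(8) = ((-1 + 6)**2 + 140)/(10 + 8) = (5**2 + 140)/18 = (25 + 140)*(1/18) = 165*(1/18) = 55/6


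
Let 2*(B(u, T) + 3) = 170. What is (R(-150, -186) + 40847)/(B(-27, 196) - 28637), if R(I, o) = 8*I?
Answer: -39647/28555 ≈ -1.3884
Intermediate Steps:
B(u, T) = 82 (B(u, T) = -3 + (½)*170 = -3 + 85 = 82)
(R(-150, -186) + 40847)/(B(-27, 196) - 28637) = (8*(-150) + 40847)/(82 - 28637) = (-1200 + 40847)/(-28555) = 39647*(-1/28555) = -39647/28555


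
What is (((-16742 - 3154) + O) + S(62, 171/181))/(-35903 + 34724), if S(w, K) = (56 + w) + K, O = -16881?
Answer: 6635108/213399 ≈ 31.092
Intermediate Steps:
S(w, K) = 56 + K + w
(((-16742 - 3154) + O) + S(62, 171/181))/(-35903 + 34724) = (((-16742 - 3154) - 16881) + (56 + 171/181 + 62))/(-35903 + 34724) = ((-19896 - 16881) + (56 + 171*(1/181) + 62))/(-1179) = (-36777 + (56 + 171/181 + 62))*(-1/1179) = (-36777 + 21529/181)*(-1/1179) = -6635108/181*(-1/1179) = 6635108/213399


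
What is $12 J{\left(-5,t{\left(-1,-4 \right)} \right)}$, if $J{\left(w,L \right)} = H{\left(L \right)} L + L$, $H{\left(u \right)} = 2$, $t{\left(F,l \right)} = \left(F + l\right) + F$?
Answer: $-216$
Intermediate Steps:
$t{\left(F,l \right)} = l + 2 F$
$J{\left(w,L \right)} = 3 L$ ($J{\left(w,L \right)} = 2 L + L = 3 L$)
$12 J{\left(-5,t{\left(-1,-4 \right)} \right)} = 12 \cdot 3 \left(-4 + 2 \left(-1\right)\right) = 12 \cdot 3 \left(-4 - 2\right) = 12 \cdot 3 \left(-6\right) = 12 \left(-18\right) = -216$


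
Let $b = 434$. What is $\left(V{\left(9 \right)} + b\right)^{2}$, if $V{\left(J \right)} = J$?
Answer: $196249$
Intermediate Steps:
$\left(V{\left(9 \right)} + b\right)^{2} = \left(9 + 434\right)^{2} = 443^{2} = 196249$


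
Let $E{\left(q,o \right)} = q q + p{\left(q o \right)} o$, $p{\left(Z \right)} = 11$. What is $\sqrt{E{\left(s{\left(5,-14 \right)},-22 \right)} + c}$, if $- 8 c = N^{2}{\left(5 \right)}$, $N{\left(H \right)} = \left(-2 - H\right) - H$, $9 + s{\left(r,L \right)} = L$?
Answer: $\sqrt{269} \approx 16.401$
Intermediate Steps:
$s{\left(r,L \right)} = -9 + L$
$N{\left(H \right)} = -2 - 2 H$
$c = -18$ ($c = - \frac{\left(-2 - 10\right)^{2}}{8} = - \frac{\left(-12\right)^{2}}{8} = \left(- \frac{1}{8}\right) 144 = -18$)
$E{\left(q,o \right)} = q^{2} + 11 o$ ($E{\left(q,o \right)} = q q + 11 o = q^{2} + 11 o$)
$\sqrt{E{\left(s{\left(5,-14 \right)},-22 \right)} + c} = \sqrt{\left(\left(-9 - 14\right)^{2} + 11 \left(-22\right)\right) - 18} = \sqrt{\left(\left(-23\right)^{2} - 242\right) - 18} = \sqrt{\left(529 - 242\right) - 18} = \sqrt{287 - 18} = \sqrt{269}$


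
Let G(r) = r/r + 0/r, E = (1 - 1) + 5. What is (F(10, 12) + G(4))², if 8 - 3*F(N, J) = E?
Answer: 4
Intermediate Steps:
E = 5 (E = 0 + 5 = 5)
F(N, J) = 1 (F(N, J) = 8/3 - ⅓*5 = 8/3 - 5/3 = 1)
G(r) = 1 (G(r) = 1 + 0 = 1)
(F(10, 12) + G(4))² = (1 + 1)² = 2² = 4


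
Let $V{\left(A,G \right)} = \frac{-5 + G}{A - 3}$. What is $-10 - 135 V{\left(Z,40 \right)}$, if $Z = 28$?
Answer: $-199$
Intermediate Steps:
$V{\left(A,G \right)} = \frac{-5 + G}{-3 + A}$
$-10 - 135 V{\left(Z,40 \right)} = -10 - 135 \frac{-5 + 40}{-3 + 28} = -10 - 135 \cdot \frac{1}{25} \cdot 35 = -10 - 189 = -199$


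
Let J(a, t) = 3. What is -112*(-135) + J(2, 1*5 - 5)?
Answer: 15123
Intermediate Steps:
-112*(-135) + J(2, 1*5 - 5) = -112*(-135) + 3 = 15120 + 3 = 15123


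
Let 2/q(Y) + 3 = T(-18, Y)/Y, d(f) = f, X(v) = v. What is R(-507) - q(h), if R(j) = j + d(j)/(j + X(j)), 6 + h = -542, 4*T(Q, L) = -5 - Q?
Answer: -6665889/13178 ≈ -505.83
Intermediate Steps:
T(Q, L) = -5/4 - Q/4 (T(Q, L) = (-5 - Q)/4 = -5/4 - Q/4)
h = -548 (h = -6 - 542 = -548)
q(Y) = 2/(-3 + 13/(4*Y)) (q(Y) = 2/(-3 + (-5/4 - ¼*(-18))/Y) = 2/(-3 + (-5/4 + 9/2)/Y) = 2/(-3 + 13/(4*Y)))
R(j) = ½ + j (R(j) = j + j/(j + j) = j + j/((2*j)) = j + j*(1/(2*j)) = j + ½ = ½ + j)
R(-507) - q(h) = (½ - 507) - (-8)*(-548)/(-13 + 12*(-548)) = -1013/2 - (-8)*(-548)/(-13 - 6576) = -1013/2 - (-8)*(-548)/(-6589) = -1013/2 - (-8)*(-548)*(-1)/6589 = -1013/2 - 1*(-4384/6589) = -1013/2 + 4384/6589 = -6665889/13178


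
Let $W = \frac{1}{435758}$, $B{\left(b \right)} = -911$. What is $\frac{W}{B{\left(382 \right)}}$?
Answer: $- \frac{1}{396975538} \approx -2.519 \cdot 10^{-9}$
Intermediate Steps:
$W = \frac{1}{435758} \approx 2.2949 \cdot 10^{-6}$
$\frac{W}{B{\left(382 \right)}} = \frac{1}{435758 \left(-911\right)} = \frac{1}{435758} \left(- \frac{1}{911}\right) = - \frac{1}{396975538}$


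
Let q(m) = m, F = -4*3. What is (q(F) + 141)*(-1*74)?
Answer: -9546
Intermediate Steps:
F = -12
(q(F) + 141)*(-1*74) = (-12 + 141)*(-1*74) = 129*(-74) = -9546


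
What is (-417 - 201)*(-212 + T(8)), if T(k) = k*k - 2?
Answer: 92700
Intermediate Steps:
T(k) = -2 + k² (T(k) = k² - 2 = -2 + k²)
(-417 - 201)*(-212 + T(8)) = (-417 - 201)*(-212 + (-2 + 8²)) = -618*(-212 + (-2 + 64)) = -618*(-212 + 62) = -618*(-150) = 92700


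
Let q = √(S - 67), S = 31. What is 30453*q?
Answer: 182718*I ≈ 1.8272e+5*I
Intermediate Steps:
q = 6*I (q = √(31 - 67) = √(-36) = 6*I ≈ 6.0*I)
30453*q = 30453*(6*I) = 182718*I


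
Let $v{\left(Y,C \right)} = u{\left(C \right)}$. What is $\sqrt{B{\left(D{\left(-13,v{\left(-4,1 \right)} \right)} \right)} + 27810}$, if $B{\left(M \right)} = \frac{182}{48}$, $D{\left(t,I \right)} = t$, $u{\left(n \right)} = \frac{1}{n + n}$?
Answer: $\frac{\sqrt{4005186}}{12} \approx 166.77$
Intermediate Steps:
$u{\left(n \right)} = \frac{1}{2 n}$
$v{\left(Y,C \right)} = \frac{1}{2 C}$
$B{\left(M \right)} = \frac{91}{24}$ ($B{\left(M \right)} = 182 \cdot \frac{1}{48} = \frac{91}{24}$)
$\sqrt{B{\left(D{\left(-13,v{\left(-4,1 \right)} \right)} \right)} + 27810} = \sqrt{\frac{91}{24} + 27810} = \sqrt{\frac{667531}{24}} = \frac{\sqrt{4005186}}{12}$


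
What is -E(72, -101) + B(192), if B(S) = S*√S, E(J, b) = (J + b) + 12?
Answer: 17 + 1536*√3 ≈ 2677.4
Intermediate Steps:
E(J, b) = 12 + J + b
B(S) = S^(3/2)
-E(72, -101) + B(192) = -(12 + 72 - 101) + 192^(3/2) = -1*(-17) + 1536*√3 = 17 + 1536*√3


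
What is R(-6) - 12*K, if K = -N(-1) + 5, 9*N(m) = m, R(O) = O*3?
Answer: -238/3 ≈ -79.333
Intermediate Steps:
R(O) = 3*O
N(m) = m/9
K = 46/9 (K = -(-1)/9 + 5 = -1*(-1/9) + 5 = 1/9 + 5 = 46/9 ≈ 5.1111)
R(-6) - 12*K = 3*(-6) - 12*46/9 = -18 - 184/3 = -238/3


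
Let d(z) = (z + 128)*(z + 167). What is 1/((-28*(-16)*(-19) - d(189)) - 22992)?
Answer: -1/144356 ≈ -6.9273e-6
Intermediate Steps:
d(z) = (128 + z)*(167 + z)
1/((-28*(-16)*(-19) - d(189)) - 22992) = 1/((-28*(-16)*(-19) - (21376 + 189**2 + 295*189)) - 22992) = 1/((448*(-19) - (21376 + 35721 + 55755)) - 22992) = 1/((-8512 - 1*112852) - 22992) = 1/((-8512 - 112852) - 22992) = 1/(-121364 - 22992) = 1/(-144356) = -1/144356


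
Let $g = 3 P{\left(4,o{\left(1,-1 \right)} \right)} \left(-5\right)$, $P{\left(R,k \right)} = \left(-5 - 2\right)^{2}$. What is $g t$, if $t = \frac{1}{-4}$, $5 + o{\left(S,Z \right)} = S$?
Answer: $\frac{735}{4} \approx 183.75$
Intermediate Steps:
$o{\left(S,Z \right)} = -5 + S$
$P{\left(R,k \right)} = 49$ ($P{\left(R,k \right)} = \left(-7\right)^{2} = 49$)
$g = -735$ ($g = 3 \cdot 49 \left(-5\right) = 147 \left(-5\right) = -735$)
$t = - \frac{1}{4} \approx -0.25$
$g t = \left(-735\right) \left(- \frac{1}{4}\right) = \frac{735}{4}$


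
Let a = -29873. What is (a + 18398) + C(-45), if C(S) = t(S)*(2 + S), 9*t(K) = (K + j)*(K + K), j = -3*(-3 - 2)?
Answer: -24375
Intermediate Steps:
j = 15 (j = -3*(-5) = 15)
t(K) = 2*K*(15 + K)/9 (t(K) = ((K + 15)*(K + K))/9 = ((15 + K)*(2*K))/9 = (2*K*(15 + K))/9 = 2*K*(15 + K)/9)
C(S) = 2*S*(2 + S)*(15 + S)/9 (C(S) = (2*S*(15 + S)/9)*(2 + S) = 2*S*(2 + S)*(15 + S)/9)
(a + 18398) + C(-45) = (-29873 + 18398) + (2/9)*(-45)*(2 - 45)*(15 - 45) = -11475 + (2/9)*(-45)*(-43)*(-30) = -11475 - 12900 = -24375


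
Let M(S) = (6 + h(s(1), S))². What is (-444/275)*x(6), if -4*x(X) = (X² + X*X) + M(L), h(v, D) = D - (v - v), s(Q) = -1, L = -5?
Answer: 8103/275 ≈ 29.465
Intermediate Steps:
h(v, D) = D (h(v, D) = D - 1*0 = D + 0 = D)
M(S) = (6 + S)²
x(X) = -¼ - X²/2 (x(X) = -((X² + X*X) + (6 - 5)²)/4 = -((X² + X²) + 1²)/4 = -(2*X² + 1)/4 = -(1 + 2*X²)/4 = -¼ - X²/2)
(-444/275)*x(6) = (-444/275)*(-¼ - ½*6²) = (-444*1/275)*(-¼ - ½*36) = -444*(-¼ - 18)/275 = -444/275*(-73/4) = 8103/275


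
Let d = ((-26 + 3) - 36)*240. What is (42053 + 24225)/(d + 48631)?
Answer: 66278/34471 ≈ 1.9227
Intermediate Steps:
d = -14160 (d = (-23 - 36)*240 = -59*240 = -14160)
(42053 + 24225)/(d + 48631) = (42053 + 24225)/(-14160 + 48631) = 66278/34471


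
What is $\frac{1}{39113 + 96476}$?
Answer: $\frac{1}{135589} \approx 7.3752 \cdot 10^{-6}$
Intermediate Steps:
$\frac{1}{39113 + 96476} = \frac{1}{135589}$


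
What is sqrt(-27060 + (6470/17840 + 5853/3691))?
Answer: I*sqrt(293301523950668846)/3292372 ≈ 164.49*I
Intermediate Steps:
sqrt(-27060 + (6470/17840 + 5853/3691)) = sqrt(-27060 + (6470*(1/17840) + 5853*(1/3691))) = sqrt(-27060 + (647/1784 + 5853/3691)) = sqrt(-27060 + 12829829/6584744) = sqrt(-178170342811/6584744) = I*sqrt(293301523950668846)/3292372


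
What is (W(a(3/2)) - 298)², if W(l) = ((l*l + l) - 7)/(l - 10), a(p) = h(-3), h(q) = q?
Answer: 15000129/169 ≈ 88758.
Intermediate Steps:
a(p) = -3
W(l) = (-7 + l + l²)/(-10 + l) (W(l) = ((l² + l) - 7)/(-10 + l) = ((l + l²) - 7)/(-10 + l) = (-7 + l + l²)/(-10 + l))
(W(a(3/2)) - 298)² = ((-7 - 3 + (-3)²)/(-10 - 3) - 298)² = ((-7 - 3 + 9)/(-13) - 298)² = (-1/13*(-1) - 298)² = (1/13 - 298)² = (-3873/13)² = 15000129/169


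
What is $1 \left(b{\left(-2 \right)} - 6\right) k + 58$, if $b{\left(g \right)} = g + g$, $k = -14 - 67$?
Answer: $868$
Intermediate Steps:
$k = -81$
$b{\left(g \right)} = 2 g$
$1 \left(b{\left(-2 \right)} - 6\right) k + 58 = 1 \left(2 \left(-2\right) - 6\right) \left(-81\right) + 58 = 1 \left(-4 - 6\right) \left(-81\right) + 58 = 1 \left(-10\right) \left(-81\right) + 58 = \left(-10\right) \left(-81\right) + 58 = 810 + 58 = 868$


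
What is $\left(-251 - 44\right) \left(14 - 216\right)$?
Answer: $59590$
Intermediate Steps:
$\left(-251 - 44\right) \left(14 - 216\right) = - 295 \left(14 - 216\right) = \left(-295\right) \left(-202\right) = 59590$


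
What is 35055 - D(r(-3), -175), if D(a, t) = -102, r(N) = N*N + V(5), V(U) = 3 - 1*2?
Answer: 35157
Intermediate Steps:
V(U) = 1 (V(U) = 3 - 2 = 1)
r(N) = 1 + N² (r(N) = N*N + 1 = N² + 1 = 1 + N²)
35055 - D(r(-3), -175) = 35055 - 1*(-102) = 35055 + 102 = 35157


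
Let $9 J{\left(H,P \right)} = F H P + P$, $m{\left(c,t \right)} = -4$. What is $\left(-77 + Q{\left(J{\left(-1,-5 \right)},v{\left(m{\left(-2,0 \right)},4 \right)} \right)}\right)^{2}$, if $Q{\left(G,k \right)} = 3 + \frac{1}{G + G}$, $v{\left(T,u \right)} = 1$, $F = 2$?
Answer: $\frac{534361}{100} \approx 5343.6$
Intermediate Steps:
$J{\left(H,P \right)} = \frac{P}{9} + \frac{2 H P}{9}$ ($J{\left(H,P \right)} = \frac{2 H P + P}{9} = \frac{P + 2 H P}{9} = \frac{P}{9} + \frac{2 H P}{9}$)
$Q{\left(G,k \right)} = 3 + \frac{1}{2 G}$
$\left(-77 + Q{\left(J{\left(-1,-5 \right)},v{\left(m{\left(-2,0 \right)},4 \right)} \right)}\right)^{2} = \left(-77 + \left(3 + \frac{1}{2 \cdot \frac{1}{9} \left(-5\right) \left(1 + 2 \left(-1\right)\right)}\right)\right)^{2} = \left(-77 + \left(3 + \frac{1}{2 \cdot \frac{1}{9} \left(-5\right) \left(1 - 2\right)}\right)\right)^{2} = \left(-77 + \left(3 + \frac{1}{2 \cdot \frac{1}{9} \left(-5\right) \left(-1\right)}\right)\right)^{2} = \left(-77 + \left(3 + \frac{1}{2 \cdot \frac{5}{9}}\right)\right)^{2} = \left(-77 + \left(3 + \frac{1}{2} \cdot \frac{9}{5}\right)\right)^{2} = \left(-77 + \left(3 + \frac{9}{10}\right)\right)^{2} = \left(-77 + \frac{39}{10}\right)^{2} = \left(- \frac{731}{10}\right)^{2} = \frac{534361}{100}$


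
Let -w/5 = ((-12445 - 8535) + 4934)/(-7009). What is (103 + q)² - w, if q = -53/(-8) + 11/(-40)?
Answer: 33555921721/2803600 ≈ 11969.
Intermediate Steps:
q = 127/20 (q = -53*(-⅛) + 11*(-1/40) = 53/8 - 11/40 = 127/20 ≈ 6.3500)
w = -80230/7009 (w = -5*((-12445 - 8535) + 4934)/(-7009) = -5*(-20980 + 4934)*(-1)/7009 = -(-80230)*(-1)/7009 = -5*16046/7009 = -80230/7009 ≈ -11.447)
(103 + q)² - w = (103 + 127/20)² - 1*(-80230/7009) = (2187/20)² + 80230/7009 = 4782969/400 + 80230/7009 = 33555921721/2803600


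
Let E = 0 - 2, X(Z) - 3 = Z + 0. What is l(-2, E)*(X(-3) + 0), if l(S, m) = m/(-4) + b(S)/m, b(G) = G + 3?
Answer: 0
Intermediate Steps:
X(Z) = 3 + Z (X(Z) = 3 + (Z + 0) = 3 + Z)
E = -2
b(G) = 3 + G
l(S, m) = -m/4 + (3 + S)/m (l(S, m) = m/(-4) + (3 + S)/m = m*(-¼) + (3 + S)/m = -m/4 + (3 + S)/m)
l(-2, E)*(X(-3) + 0) = ((3 - 2 - ¼*(-2)²)/(-2))*((3 - 3) + 0) = (-(3 - 2 - ¼*4)/2)*(0 + 0) = -(3 - 2 - 1)/2*0 = -½*0*0 = 0*0 = 0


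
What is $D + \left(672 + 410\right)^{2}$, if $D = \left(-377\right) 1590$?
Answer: $571294$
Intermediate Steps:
$D = -599430$
$D + \left(672 + 410\right)^{2} = -599430 + \left(672 + 410\right)^{2} = -599430 + 1082^{2} = -599430 + 1170724 = 571294$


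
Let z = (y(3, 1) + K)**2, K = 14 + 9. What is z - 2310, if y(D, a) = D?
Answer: -1634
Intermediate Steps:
K = 23
z = 676 (z = (3 + 23)**2 = 26**2 = 676)
z - 2310 = 676 - 2310 = -1634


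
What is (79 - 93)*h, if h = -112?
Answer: 1568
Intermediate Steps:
(79 - 93)*h = (79 - 93)*(-112) = -14*(-112) = 1568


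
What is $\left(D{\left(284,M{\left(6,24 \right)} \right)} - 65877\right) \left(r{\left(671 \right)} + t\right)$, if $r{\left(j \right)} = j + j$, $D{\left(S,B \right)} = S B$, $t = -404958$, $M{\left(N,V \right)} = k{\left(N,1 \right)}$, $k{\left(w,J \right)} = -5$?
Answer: $27162145952$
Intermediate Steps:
$M{\left(N,V \right)} = -5$
$D{\left(S,B \right)} = B S$
$r{\left(j \right)} = 2 j$
$\left(D{\left(284,M{\left(6,24 \right)} \right)} - 65877\right) \left(r{\left(671 \right)} + t\right) = \left(\left(-5\right) 284 - 65877\right) \left(2 \cdot 671 - 404958\right) = \left(-1420 - 65877\right) \left(1342 - 404958\right) = \left(-67297\right) \left(-403616\right) = 27162145952$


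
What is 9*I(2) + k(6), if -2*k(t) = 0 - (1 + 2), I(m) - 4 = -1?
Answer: 57/2 ≈ 28.500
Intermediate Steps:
I(m) = 3 (I(m) = 4 - 1 = 3)
k(t) = 3/2 (k(t) = -(0 - (1 + 2))/2 = -(0 - 1*3)/2 = -(0 - 3)/2 = -1/2*(-3) = 3/2)
9*I(2) + k(6) = 9*3 + 3/2 = 27 + 3/2 = 57/2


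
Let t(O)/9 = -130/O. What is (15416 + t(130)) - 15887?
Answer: -480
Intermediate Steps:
t(O) = -1170/O (t(O) = 9*(-130/O) = -1170/O)
(15416 + t(130)) - 15887 = (15416 - 1170/130) - 15887 = (15416 - 1170*1/130) - 15887 = (15416 - 9) - 15887 = 15407 - 15887 = -480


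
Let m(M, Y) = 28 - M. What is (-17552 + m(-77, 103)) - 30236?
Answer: -47683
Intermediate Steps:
(-17552 + m(-77, 103)) - 30236 = (-17552 + (28 - 1*(-77))) - 30236 = (-17552 + (28 + 77)) - 30236 = (-17552 + 105) - 30236 = -17447 - 30236 = -47683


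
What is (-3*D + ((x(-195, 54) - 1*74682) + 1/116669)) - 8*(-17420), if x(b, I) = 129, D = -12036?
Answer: 11773652136/116669 ≈ 1.0092e+5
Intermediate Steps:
(-3*D + ((x(-195, 54) - 1*74682) + 1/116669)) - 8*(-17420) = (-3*(-12036) + ((129 - 1*74682) + 1/116669)) - 8*(-17420) = (36108 + ((129 - 74682) + 1/116669)) + 139360 = (36108 + (-74553 + 1/116669)) + 139360 = (36108 - 8698023956/116669) + 139360 = -4485339704/116669 + 139360 = 11773652136/116669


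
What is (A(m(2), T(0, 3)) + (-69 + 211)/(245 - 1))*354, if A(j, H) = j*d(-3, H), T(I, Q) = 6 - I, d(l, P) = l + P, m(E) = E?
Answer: 142131/61 ≈ 2330.0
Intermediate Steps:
d(l, P) = P + l
A(j, H) = j*(-3 + H) (A(j, H) = j*(H - 3) = j*(-3 + H))
(A(m(2), T(0, 3)) + (-69 + 211)/(245 - 1))*354 = (2*(-3 + (6 - 1*0)) + (-69 + 211)/(245 - 1))*354 = (2*(-3 + (6 + 0)) + 142/244)*354 = (2*(-3 + 6) + 142*(1/244))*354 = (2*3 + 71/122)*354 = (6 + 71/122)*354 = (803/122)*354 = 142131/61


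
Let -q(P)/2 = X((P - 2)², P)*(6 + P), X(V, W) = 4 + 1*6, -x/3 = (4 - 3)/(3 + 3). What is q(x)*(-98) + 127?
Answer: 10907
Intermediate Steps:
x = -½ (x = -3*(4 - 3)/(3 + 3) = -3/6 = -3*⅙ = -½ ≈ -0.50000)
X(V, W) = 10 (X(V, W) = 4 + 6 = 10)
q(P) = -120 - 20*P (q(P) = -20*(6 + P) = -2*(60 + 10*P) = -120 - 20*P)
q(x)*(-98) + 127 = (-120 - 20*(-½))*(-98) + 127 = (-120 + 10)*(-98) + 127 = -110*(-98) + 127 = 10780 + 127 = 10907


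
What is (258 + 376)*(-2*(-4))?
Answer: 5072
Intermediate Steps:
(258 + 376)*(-2*(-4)) = 634*8 = 5072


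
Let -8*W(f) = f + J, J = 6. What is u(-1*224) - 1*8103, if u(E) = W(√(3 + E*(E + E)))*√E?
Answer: -8103 - I*√14*(6 + √100355)/2 ≈ -8103.0 - 603.88*I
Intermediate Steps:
W(f) = -¾ - f/8 (W(f) = -(f + 6)/8 = -(6 + f)/8 = -¾ - f/8)
u(E) = √E*(-¾ - √(3 + 2*E²)/8) (u(E) = (-¾ - √(3 + E*(E + E))/8)*√E = (-¾ - √(3 + E*(2*E))/8)*√E = (-¾ - √(3 + 2*E²)/8)*√E = √E*(-¾ - √(3 + 2*E²)/8))
u(-1*224) - 1*8103 = √(-1*224)*(-6 - √(3 + 2*(-1*224)²))/8 - 1*8103 = √(-224)*(-6 - √(3 + 2*(-224)²))/8 - 8103 = (4*I*√14)*(-6 - √(3 + 2*50176))/8 - 8103 = (4*I*√14)*(-6 - √(3 + 100352))/8 - 8103 = (4*I*√14)*(-6 - √100355)/8 - 8103 = I*√14*(-6 - √100355)/2 - 8103 = -8103 + I*√14*(-6 - √100355)/2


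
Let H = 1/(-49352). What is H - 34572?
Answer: -1706197345/49352 ≈ -34572.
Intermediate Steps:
H = -1/49352 ≈ -2.0263e-5
H - 34572 = -1/49352 - 34572 = -1706197345/49352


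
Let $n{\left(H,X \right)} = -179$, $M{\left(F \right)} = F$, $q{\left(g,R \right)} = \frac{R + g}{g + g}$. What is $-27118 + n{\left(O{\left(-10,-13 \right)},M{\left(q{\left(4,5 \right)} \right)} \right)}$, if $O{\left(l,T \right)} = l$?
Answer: $-27297$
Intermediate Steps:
$q{\left(g,R \right)} = \frac{R + g}{2 g}$
$-27118 + n{\left(O{\left(-10,-13 \right)},M{\left(q{\left(4,5 \right)} \right)} \right)} = -27118 - 179 = -27297$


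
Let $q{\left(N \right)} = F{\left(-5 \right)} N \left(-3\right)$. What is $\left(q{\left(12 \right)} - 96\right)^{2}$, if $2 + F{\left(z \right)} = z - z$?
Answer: $576$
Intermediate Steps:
$F{\left(z \right)} = -2$ ($F{\left(z \right)} = -2 + \left(z - z\right) = -2 + 0 = -2$)
$q{\left(N \right)} = 6 N$ ($q{\left(N \right)} = - 2 N \left(-3\right) = 6 N$)
$\left(q{\left(12 \right)} - 96\right)^{2} = \left(6 \cdot 12 - 96\right)^{2} = \left(72 - 96\right)^{2} = \left(-24\right)^{2} = 576$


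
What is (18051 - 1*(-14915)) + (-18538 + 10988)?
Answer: 25416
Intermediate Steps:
(18051 - 1*(-14915)) + (-18538 + 10988) = (18051 + 14915) - 7550 = 32966 - 7550 = 25416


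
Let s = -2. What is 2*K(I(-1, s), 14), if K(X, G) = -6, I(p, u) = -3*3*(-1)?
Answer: -12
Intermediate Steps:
I(p, u) = 9 (I(p, u) = -9*(-1) = 9)
2*K(I(-1, s), 14) = 2*(-6) = -12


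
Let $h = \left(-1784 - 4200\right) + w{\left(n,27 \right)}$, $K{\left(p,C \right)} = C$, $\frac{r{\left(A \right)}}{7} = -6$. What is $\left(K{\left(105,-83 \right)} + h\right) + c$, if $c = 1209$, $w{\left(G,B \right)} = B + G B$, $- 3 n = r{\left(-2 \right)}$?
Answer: $-4453$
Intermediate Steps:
$r{\left(A \right)} = -42$ ($r{\left(A \right)} = 7 \left(-6\right) = -42$)
$n = 14$ ($n = \left(- \frac{1}{3}\right) \left(-42\right) = 14$)
$w{\left(G,B \right)} = B + B G$
$h = -5579$ ($h = \left(-1784 - 4200\right) + 27 \left(1 + 14\right) = -5984 + 27 \cdot 15 = -5984 + 405 = -5579$)
$\left(K{\left(105,-83 \right)} + h\right) + c = \left(-83 - 5579\right) + 1209 = -5662 + 1209 = -4453$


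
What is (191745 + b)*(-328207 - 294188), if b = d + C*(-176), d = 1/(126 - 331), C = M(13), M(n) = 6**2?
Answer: -4731302892276/41 ≈ -1.1540e+11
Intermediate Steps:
M(n) = 36
C = 36
d = -1/205 (d = 1/(-205) = -1/205 ≈ -0.0048781)
b = -1298881/205 (b = -1/205 + 36*(-176) = -1/205 - 6336 = -1298881/205 ≈ -6336.0)
(191745 + b)*(-328207 - 294188) = (191745 - 1298881/205)*(-328207 - 294188) = (38008844/205)*(-622395) = -4731302892276/41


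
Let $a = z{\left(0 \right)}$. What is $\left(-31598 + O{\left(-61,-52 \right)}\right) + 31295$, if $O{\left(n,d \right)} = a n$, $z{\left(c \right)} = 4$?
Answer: $-547$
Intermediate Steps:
$a = 4$
$O{\left(n,d \right)} = 4 n$
$\left(-31598 + O{\left(-61,-52 \right)}\right) + 31295 = \left(-31598 + 4 \left(-61\right)\right) + 31295 = \left(-31598 - 244\right) + 31295 = -31842 + 31295 = -547$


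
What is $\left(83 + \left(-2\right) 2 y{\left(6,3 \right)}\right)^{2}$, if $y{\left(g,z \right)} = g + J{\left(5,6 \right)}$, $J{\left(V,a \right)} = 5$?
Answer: $1521$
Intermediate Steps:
$y{\left(g,z \right)} = 5 + g$ ($y{\left(g,z \right)} = g + 5 = 5 + g$)
$\left(83 + \left(-2\right) 2 y{\left(6,3 \right)}\right)^{2} = \left(83 + \left(-2\right) 2 \left(5 + 6\right)\right)^{2} = \left(83 - 44\right)^{2} = 39^{2} = 1521$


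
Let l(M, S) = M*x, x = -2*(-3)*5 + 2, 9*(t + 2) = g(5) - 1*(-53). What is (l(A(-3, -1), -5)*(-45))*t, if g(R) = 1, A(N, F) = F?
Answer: 5760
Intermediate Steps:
t = 4 (t = -2 + (1 - 1*(-53))/9 = -2 + (1 + 53)/9 = -2 + (⅑)*54 = -2 + 6 = 4)
x = 32 (x = 6*5 + 2 = 30 + 2 = 32)
l(M, S) = 32*M (l(M, S) = M*32 = 32*M)
(l(A(-3, -1), -5)*(-45))*t = ((32*(-1))*(-45))*4 = -32*(-45)*4 = 1440*4 = 5760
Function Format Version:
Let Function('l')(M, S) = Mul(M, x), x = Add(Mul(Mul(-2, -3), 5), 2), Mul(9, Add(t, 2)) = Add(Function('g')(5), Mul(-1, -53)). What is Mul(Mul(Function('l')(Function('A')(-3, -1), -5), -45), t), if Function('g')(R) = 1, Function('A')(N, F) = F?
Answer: 5760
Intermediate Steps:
t = 4 (t = Add(-2, Mul(Rational(1, 9), Add(1, Mul(-1, -53)))) = Add(-2, Mul(Rational(1, 9), Add(1, 53))) = Add(-2, Mul(Rational(1, 9), 54)) = Add(-2, 6) = 4)
x = 32 (x = Add(Mul(6, 5), 2) = Add(30, 2) = 32)
Function('l')(M, S) = Mul(32, M) (Function('l')(M, S) = Mul(M, 32) = Mul(32, M))
Mul(Mul(Function('l')(Function('A')(-3, -1), -5), -45), t) = Mul(Mul(Mul(32, -1), -45), 4) = Mul(Mul(-32, -45), 4) = Mul(1440, 4) = 5760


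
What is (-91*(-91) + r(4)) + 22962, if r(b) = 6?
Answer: 31249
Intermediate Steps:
(-91*(-91) + r(4)) + 22962 = (-91*(-91) + 6) + 22962 = (8281 + 6) + 22962 = 8287 + 22962 = 31249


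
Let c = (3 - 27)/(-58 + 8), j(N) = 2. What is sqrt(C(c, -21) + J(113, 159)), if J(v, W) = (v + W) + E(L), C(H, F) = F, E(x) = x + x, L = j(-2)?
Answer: sqrt(255) ≈ 15.969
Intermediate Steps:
L = 2
E(x) = 2*x
c = 12/25 (c = -24/(-50) = -24*(-1/50) = 12/25 ≈ 0.48000)
J(v, W) = 4 + W + v (J(v, W) = (v + W) + 2*2 = (W + v) + 4 = 4 + W + v)
sqrt(C(c, -21) + J(113, 159)) = sqrt(-21 + (4 + 159 + 113)) = sqrt(-21 + 276) = sqrt(255)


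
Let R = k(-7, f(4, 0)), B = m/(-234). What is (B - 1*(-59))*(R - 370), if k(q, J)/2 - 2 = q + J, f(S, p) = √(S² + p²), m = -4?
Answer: -856220/39 ≈ -21954.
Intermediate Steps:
B = 2/117 (B = -4/(-234) = -4*(-1/234) = 2/117 ≈ 0.017094)
k(q, J) = 4 + 2*J + 2*q (k(q, J) = 4 + 2*(q + J) = 4 + 2*(J + q) = 4 + (2*J + 2*q) = 4 + 2*J + 2*q)
R = -2 (R = 4 + 2*√(4² + 0²) + 2*(-7) = 4 + 2*√(16 + 0) - 14 = 4 + 2*√16 - 14 = 4 + 2*4 - 14 = 4 + 8 - 14 = -2)
(B - 1*(-59))*(R - 370) = (2/117 - 1*(-59))*(-2 - 370) = (2/117 + 59)*(-372) = (6905/117)*(-372) = -856220/39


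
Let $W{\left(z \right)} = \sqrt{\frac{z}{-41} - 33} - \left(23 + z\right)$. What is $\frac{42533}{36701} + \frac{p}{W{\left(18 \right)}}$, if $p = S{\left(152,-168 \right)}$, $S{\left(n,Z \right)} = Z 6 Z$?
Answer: $\frac{- 254747361931 i + 42533 \sqrt{56211}}{36701 \left(\sqrt{56211} + 1681 i\right)} \approx -4048.6 - 571.18 i$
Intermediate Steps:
$W{\left(z \right)} = -23 + \sqrt{-33 - \frac{z}{41}} - z$ ($W{\left(z \right)} = \sqrt{z \left(- \frac{1}{41}\right) - 33} - \left(23 + z\right) = \sqrt{- \frac{z}{41} - 33} - \left(23 + z\right) = \sqrt{-33 - \frac{z}{41}} - \left(23 + z\right) = -23 + \sqrt{-33 - \frac{z}{41}} - z$)
$S{\left(n,Z \right)} = 6 Z^{2}$ ($S{\left(n,Z \right)} = 6 Z Z = 6 Z^{2}$)
$p = 169344$ ($p = 6 \left(-168\right)^{2} = 6 \cdot 28224 = 169344$)
$\frac{42533}{36701} + \frac{p}{W{\left(18 \right)}} = \frac{42533}{36701} + \frac{169344}{-23 - 18 + \frac{\sqrt{-55473 - 738}}{41}} = 42533 \cdot \frac{1}{36701} + \frac{169344}{-23 - 18 + \frac{\sqrt{-55473 - 738}}{41}} = \frac{42533}{36701} + \frac{169344}{-23 - 18 + \frac{\sqrt{-56211}}{41}} = \frac{42533}{36701} + \frac{169344}{-23 - 18 + \frac{i \sqrt{56211}}{41}} = \frac{42533}{36701} + \frac{169344}{-41 + \frac{i \sqrt{56211}}{41}}$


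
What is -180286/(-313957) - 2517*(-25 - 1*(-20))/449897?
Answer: 12151611341/20178330347 ≈ 0.60221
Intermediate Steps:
-180286/(-313957) - 2517*(-25 - 1*(-20))/449897 = -180286*(-1/313957) - 2517*(-25 + 20)*(1/449897) = 180286/313957 - 2517*(-5)*(1/449897) = 180286/313957 + 12585*(1/449897) = 180286/313957 + 12585/449897 = 12151611341/20178330347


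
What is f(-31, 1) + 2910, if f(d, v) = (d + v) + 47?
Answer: 2927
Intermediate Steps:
f(d, v) = 47 + d + v
f(-31, 1) + 2910 = (47 - 31 + 1) + 2910 = 17 + 2910 = 2927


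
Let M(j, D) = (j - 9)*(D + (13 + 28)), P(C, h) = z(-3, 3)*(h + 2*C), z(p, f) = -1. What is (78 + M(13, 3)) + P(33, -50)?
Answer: 238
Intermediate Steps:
P(C, h) = -h - 2*C (P(C, h) = -(h + 2*C) = -h - 2*C)
M(j, D) = (-9 + j)*(41 + D) (M(j, D) = (-9 + j)*(D + 41) = (-9 + j)*(41 + D))
(78 + M(13, 3)) + P(33, -50) = (78 + (-369 - 9*3 + 41*13 + 3*13)) + (-1*(-50) - 2*33) = (78 + (-369 - 27 + 533 + 39)) + (50 - 66) = (78 + 176) - 16 = 254 - 16 = 238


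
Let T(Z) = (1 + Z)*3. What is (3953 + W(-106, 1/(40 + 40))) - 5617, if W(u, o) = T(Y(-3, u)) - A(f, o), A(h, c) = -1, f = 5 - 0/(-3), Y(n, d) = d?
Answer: -1978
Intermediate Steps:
f = 5 (f = 5 - 0*(-1)/3 = 5 - 1*0 = 5 + 0 = 5)
T(Z) = 3 + 3*Z
W(u, o) = 4 + 3*u (W(u, o) = (3 + 3*u) - 1*(-1) = (3 + 3*u) + 1 = 4 + 3*u)
(3953 + W(-106, 1/(40 + 40))) - 5617 = (3953 + (4 + 3*(-106))) - 5617 = (3953 + (4 - 318)) - 5617 = (3953 - 314) - 5617 = 3639 - 5617 = -1978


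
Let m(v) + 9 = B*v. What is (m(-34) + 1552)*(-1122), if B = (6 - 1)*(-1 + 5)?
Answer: -968286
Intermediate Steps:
B = 20 (B = 5*4 = 20)
m(v) = -9 + 20*v
(m(-34) + 1552)*(-1122) = ((-9 + 20*(-34)) + 1552)*(-1122) = ((-9 - 680) + 1552)*(-1122) = (-689 + 1552)*(-1122) = 863*(-1122) = -968286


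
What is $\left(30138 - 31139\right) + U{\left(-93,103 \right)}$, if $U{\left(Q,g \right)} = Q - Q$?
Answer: $-1001$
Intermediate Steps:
$U{\left(Q,g \right)} = 0$
$\left(30138 - 31139\right) + U{\left(-93,103 \right)} = \left(30138 - 31139\right) + 0 = -1001 + 0 = -1001$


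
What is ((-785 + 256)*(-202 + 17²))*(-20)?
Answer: 920460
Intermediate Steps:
((-785 + 256)*(-202 + 17²))*(-20) = -529*(-202 + 289)*(-20) = -529*87*(-20) = -46023*(-20) = 920460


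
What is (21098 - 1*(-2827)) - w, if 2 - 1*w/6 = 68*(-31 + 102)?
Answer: 52881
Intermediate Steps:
w = -28956 (w = 12 - 408*(-31 + 102) = 12 - 408*71 = 12 - 6*4828 = 12 - 28968 = -28956)
(21098 - 1*(-2827)) - w = (21098 - 1*(-2827)) - 1*(-28956) = (21098 + 2827) + 28956 = 23925 + 28956 = 52881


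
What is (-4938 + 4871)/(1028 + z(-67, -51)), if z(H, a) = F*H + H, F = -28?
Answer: -67/2837 ≈ -0.023616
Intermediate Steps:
z(H, a) = -27*H (z(H, a) = -28*H + H = -27*H)
(-4938 + 4871)/(1028 + z(-67, -51)) = (-4938 + 4871)/(1028 - 27*(-67)) = -67/(1028 + 1809) = -67/2837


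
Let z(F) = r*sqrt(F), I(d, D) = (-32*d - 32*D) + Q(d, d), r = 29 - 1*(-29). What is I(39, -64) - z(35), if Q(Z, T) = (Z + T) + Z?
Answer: 917 - 58*sqrt(35) ≈ 573.87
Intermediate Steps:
Q(Z, T) = T + 2*Z (Q(Z, T) = (T + Z) + Z = T + 2*Z)
r = 58 (r = 29 + 29 = 58)
I(d, D) = -32*D - 29*d (I(d, D) = (-32*d - 32*D) + (d + 2*d) = (-32*D - 32*d) + 3*d = -32*D - 29*d)
z(F) = 58*sqrt(F)
I(39, -64) - z(35) = (-32*(-64) - 29*39) - 58*sqrt(35) = (2048 - 1131) - 58*sqrt(35) = 917 - 58*sqrt(35)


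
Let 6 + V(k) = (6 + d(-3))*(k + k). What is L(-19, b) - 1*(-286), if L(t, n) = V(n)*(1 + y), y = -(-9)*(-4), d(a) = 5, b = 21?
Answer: -15674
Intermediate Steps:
y = -36 (y = -3*12 = -36)
V(k) = -6 + 22*k (V(k) = -6 + (6 + 5)*(k + k) = -6 + 11*(2*k) = -6 + 22*k)
L(t, n) = 210 - 770*n (L(t, n) = (-6 + 22*n)*(1 - 36) = (-6 + 22*n)*(-35) = 210 - 770*n)
L(-19, b) - 1*(-286) = (210 - 770*21) - 1*(-286) = (210 - 16170) + 286 = -15960 + 286 = -15674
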